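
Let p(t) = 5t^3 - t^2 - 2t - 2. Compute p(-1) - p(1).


p(-1) = -6
p(1) = 0
p(-1) - p(1) = -6 = -6


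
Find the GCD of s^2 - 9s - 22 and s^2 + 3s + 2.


Factor each:
  s^2 - 9s - 22 = (s + 2)(s - 11)
  s^2 + 3s + 2 = (s + 2)(s + 1)
Common monic factor: s + 2


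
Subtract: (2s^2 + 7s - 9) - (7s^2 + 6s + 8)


Distribute the minus sign:
  (2s^2 + 7s - 9)
- (7s^2 + 6s + 8)
Negate second polynomial: -7s^2 - 6s - 8
Add: -5s^2 + s - 17


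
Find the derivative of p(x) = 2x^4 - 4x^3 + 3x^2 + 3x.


Apply the power rule term by term:
  d/dx(2x^4) = 8x^3
  d/dx(-4x^3) = -12x^2
  d/dx(3x^2) = 6x
  d/dx(3x) = 3
p'(x) = 8x^3 - 12x^2 + 6x + 3


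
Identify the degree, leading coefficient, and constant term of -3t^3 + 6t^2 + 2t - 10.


Highest power of t is 3, with coefficient -3. Constant term is -10.
Degree = 3, leading coefficient = -3, constant term = -10


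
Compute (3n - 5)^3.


Expand (3n - 5)^3 by repeated multiplication:
  (3n - 5)^2 = 9n^2 - 30n + 25
= 27n^3 - 135n^2 + 225n - 125


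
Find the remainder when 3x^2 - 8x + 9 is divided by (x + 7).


By the Remainder Theorem, the remainder equals p(-7):
  3*(-7)^2 = 147
  -8*(-7)^1 = 56
  constant: 9
Sum: 147 + 56 + 9 = 212


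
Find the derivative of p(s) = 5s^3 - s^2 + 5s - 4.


Apply the power rule term by term:
  d/ds(5s^3) = 15s^2
  d/ds(-s^2) = -2s
  d/ds(5s) = 5
  d/ds(-4) = 0
p'(s) = 15s^2 - 2s + 5


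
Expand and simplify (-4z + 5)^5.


Expand (-4z + 5)^5 by repeated multiplication:
  (-4z + 5)^2 = 16z^2 - 40z + 25
  (-4z + 5)^3 = -64z^3 + 240z^2 - 300z + 125
  (-4z + 5)^4 = 256z^4 - 1280z^3 + 2400z^2 - 2000z + 625
= -1024z^5 + 6400z^4 - 16000z^3 + 20000z^2 - 12500z + 3125


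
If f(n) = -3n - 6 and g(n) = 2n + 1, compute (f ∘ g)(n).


Substitute g(n) into f:
f(g(n)) = -3*(2n + 1) + (-6)
Expand and combine: -6n - 9


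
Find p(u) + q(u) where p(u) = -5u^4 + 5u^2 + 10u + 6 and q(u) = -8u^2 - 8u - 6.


Align terms by degree and add:
  -5u^4 + 5u^2 + 10u + 6
  -8u^2 - 8u - 6
= -5u^4 - 3u^2 + 2u


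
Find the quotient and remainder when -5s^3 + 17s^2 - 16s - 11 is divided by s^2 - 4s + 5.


(-5s^3 + 17s^2 - 16s - 11) / (s^2 - 4s + 5)
Step 1: -5s * (s^2 - 4s + 5) = -5s^3 + 20s^2 - 25s; subtract.
Step 2: -3 * (s^2 - 4s + 5) = -3s^2 + 12s - 15; subtract.
Quotient: -5s - 3, Remainder: -3s + 4


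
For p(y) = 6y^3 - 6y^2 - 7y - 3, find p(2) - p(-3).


p(2) = 7
p(-3) = -198
p(2) - p(-3) = 7 + 198 = 205


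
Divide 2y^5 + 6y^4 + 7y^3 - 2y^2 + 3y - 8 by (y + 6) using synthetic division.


Synthetic division with c = -6. Coefficients: 2, 6, 7, -2, 3, -8
Bring down 2.
  2 * -6 = -12; -12 + 6 = -6
  -6 * -6 = 36; 36 + 7 = 43
  43 * -6 = -258; -258 - 2 = -260
  -260 * -6 = 1560; 1560 + 3 = 1563
  1563 * -6 = -9378; -9378 - 8 = -9386
Quotient: 2y^4 - 6y^3 + 43y^2 - 260y + 1563, Remainder: -9386


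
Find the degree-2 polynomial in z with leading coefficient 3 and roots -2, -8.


p(z) = 3(z + 2)(z + 8)
Expand: 3z^2 + 30z + 48


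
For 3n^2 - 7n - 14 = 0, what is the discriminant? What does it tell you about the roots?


D = b^2 - 4ac = (-7)^2 - 4(3)(-14) = 49 + 168 = 217
Since D > 0: two distinct irrational roots


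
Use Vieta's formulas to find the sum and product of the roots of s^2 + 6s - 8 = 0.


For as^2+bs+c=0: sum = -b/a, product = c/a.
a=1, b=6, c=-8
Sum = -(6)/1 = -6
Product = (-8)/1 = -8


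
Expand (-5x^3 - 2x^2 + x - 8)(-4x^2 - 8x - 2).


Distribute each term of the first polynomial:
  (-5x^3)(-4x^2 - 8x - 2) = 20x^5 + 40x^4 + 10x^3
  (-2x^2)(-4x^2 - 8x - 2) = 8x^4 + 16x^3 + 4x^2
  (x)(-4x^2 - 8x - 2) = -4x^3 - 8x^2 - 2x
  (-8)(-4x^2 - 8x - 2) = 32x^2 + 64x + 16
Sum: 20x^5 + 48x^4 + 22x^3 + 28x^2 + 62x + 16


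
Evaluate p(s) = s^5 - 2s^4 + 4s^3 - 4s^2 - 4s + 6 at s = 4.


Using direct substitution:
  1 * (4)^5 = 1024
  -2 * (4)^4 = -512
  4 * (4)^3 = 256
  -4 * (4)^2 = -64
  -4 * (4)^1 = -16
  constant: 6
Sum = 1024 - 512 + 256 - 64 - 16 + 6 = 694


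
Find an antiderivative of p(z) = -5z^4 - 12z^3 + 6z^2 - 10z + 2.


Reverse power rule on each term:
  ∫ -5z^4 dz = -z^5
  ∫ -12z^3 dz = -3z^4
  ∫ 6z^2 dz = 2z^3
  ∫ -10z dz = -5z^2
  ∫ 2 dz = 2z
F(z) = -z^5 - 3z^4 + 2z^3 - 5z^2 + 2z + C


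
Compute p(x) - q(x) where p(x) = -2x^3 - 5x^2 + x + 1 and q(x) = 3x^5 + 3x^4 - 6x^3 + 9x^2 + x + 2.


Distribute the minus sign:
  (-2x^3 - 5x^2 + x + 1)
- (3x^5 + 3x^4 - 6x^3 + 9x^2 + x + 2)
Negate second polynomial: -3x^5 - 3x^4 + 6x^3 - 9x^2 - x - 2
Add: -3x^5 - 3x^4 + 4x^3 - 14x^2 - 1


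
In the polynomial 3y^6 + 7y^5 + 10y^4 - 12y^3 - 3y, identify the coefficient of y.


Read off the coefficient of y: -3


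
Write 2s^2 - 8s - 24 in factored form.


Roots satisfy r1 + r2 = -b/a = 4 and r1*r2 = c/a = -12.
So r1 = -2, r2 = 6.
2s^2 - 8s - 24 = 2(s - r1)(s - r2) = 2(s + 2)(s - 6)


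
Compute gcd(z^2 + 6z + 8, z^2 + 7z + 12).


Factor each:
  z^2 + 6z + 8 = (z + 4)(z + 2)
  z^2 + 7z + 12 = (z + 4)(z + 3)
Common monic factor: z + 4


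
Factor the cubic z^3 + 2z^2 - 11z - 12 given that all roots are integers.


Try integer roots (divisors of -12). z=-4: p(-4)=0.
Divide out (z + 4): quotient is z^2 - 2z - 3.
Factor the quadratic: (z - 3)(z + 1)
Result: (z + 4)(z - 3)(z + 1)


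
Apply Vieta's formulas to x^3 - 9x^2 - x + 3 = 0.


Monic cubic x^3+bx^2+cx+d=0: sum=-b, pairwise sum=c, product=-d.
b=-9, c=-1, d=3
r1+r2+r3 = 9
r1r2+r1r3+r2r3 = -1
r1r2r3 = -3


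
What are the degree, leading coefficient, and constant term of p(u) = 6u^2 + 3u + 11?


Highest power of u is 2, with coefficient 6. Constant term is 11.
Degree = 2, leading coefficient = 6, constant term = 11


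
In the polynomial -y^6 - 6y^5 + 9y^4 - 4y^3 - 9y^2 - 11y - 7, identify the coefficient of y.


Read off the coefficient of y: -11


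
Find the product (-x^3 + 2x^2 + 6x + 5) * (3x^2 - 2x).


Distribute each term of the first polynomial:
  (-x^3)(3x^2 - 2x) = -3x^5 + 2x^4
  (2x^2)(3x^2 - 2x) = 6x^4 - 4x^3
  (6x)(3x^2 - 2x) = 18x^3 - 12x^2
  (5)(3x^2 - 2x) = 15x^2 - 10x
Sum: -3x^5 + 8x^4 + 14x^3 + 3x^2 - 10x


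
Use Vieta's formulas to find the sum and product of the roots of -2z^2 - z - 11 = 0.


For az^2+bz+c=0: sum = -b/a, product = c/a.
a=-2, b=-1, c=-11
Sum = -(-1)/-2 = -1/2
Product = (-11)/-2 = 11/2


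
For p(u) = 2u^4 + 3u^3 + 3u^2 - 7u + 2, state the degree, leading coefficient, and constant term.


Highest power of u is 4, with coefficient 2. Constant term is 2.
Degree = 4, leading coefficient = 2, constant term = 2


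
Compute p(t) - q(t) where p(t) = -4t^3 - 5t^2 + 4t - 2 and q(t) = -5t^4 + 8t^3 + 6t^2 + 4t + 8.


Distribute the minus sign:
  (-4t^3 - 5t^2 + 4t - 2)
- (-5t^4 + 8t^3 + 6t^2 + 4t + 8)
Negate second polynomial: 5t^4 - 8t^3 - 6t^2 - 4t - 8
Add: 5t^4 - 12t^3 - 11t^2 - 10


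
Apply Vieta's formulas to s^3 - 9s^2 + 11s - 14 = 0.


Monic cubic s^3+bs^2+cs+d=0: sum=-b, pairwise sum=c, product=-d.
b=-9, c=11, d=-14
r1+r2+r3 = 9
r1r2+r1r3+r2r3 = 11
r1r2r3 = 14


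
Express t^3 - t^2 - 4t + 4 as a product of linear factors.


Try integer roots (divisors of 4). t=-2: p(-2)=0.
Divide out (t + 2): quotient is t^2 - 3t + 2.
Factor the quadratic: (t - 1)(t - 2)
Result: (t + 2)(t - 1)(t - 2)


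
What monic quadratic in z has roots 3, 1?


p(z) = (z - 3)(z - 1)
Expand: z^2 - 4z + 3


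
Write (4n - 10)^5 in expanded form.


Expand (4n - 10)^5 by repeated multiplication:
  (4n - 10)^2 = 16n^2 - 80n + 100
  (4n - 10)^3 = 64n^3 - 480n^2 + 1200n - 1000
  (4n - 10)^4 = 256n^4 - 2560n^3 + 9600n^2 - 16000n + 10000
= 1024n^5 - 12800n^4 + 64000n^3 - 160000n^2 + 200000n - 100000


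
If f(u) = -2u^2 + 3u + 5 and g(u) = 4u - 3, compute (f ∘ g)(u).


Substitute g(u) into f:
f(g(u)) = -2*(4u - 3)^2 + 3*(4u - 3) + 5
(4u - 3)^2 = 16u^2 - 24u + 9
Expand and combine: -32u^2 + 60u - 22


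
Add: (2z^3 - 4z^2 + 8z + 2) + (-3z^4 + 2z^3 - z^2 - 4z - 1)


Align terms by degree and add:
  2z^3 - 4z^2 + 8z + 2
  -3z^4 + 2z^3 - z^2 - 4z - 1
= -3z^4 + 4z^3 - 5z^2 + 4z + 1


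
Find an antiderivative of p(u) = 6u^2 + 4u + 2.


Reverse power rule on each term:
  ∫ 6u^2 du = 2u^3
  ∫ 4u du = 2u^2
  ∫ 2 du = 2u
F(u) = 2u^3 + 2u^2 + 2u + C


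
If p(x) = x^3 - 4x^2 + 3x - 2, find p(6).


Using direct substitution:
  1 * (6)^3 = 216
  -4 * (6)^2 = -144
  3 * (6)^1 = 18
  constant: -2
Sum = 216 - 144 + 18 - 2 = 88


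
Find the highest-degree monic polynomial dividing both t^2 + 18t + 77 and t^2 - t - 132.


Factor each:
  t^2 + 18t + 77 = (t + 11)(t + 7)
  t^2 - t - 132 = (t + 11)(t - 12)
Common monic factor: t + 11


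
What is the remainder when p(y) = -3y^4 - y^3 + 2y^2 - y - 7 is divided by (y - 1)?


By the Remainder Theorem, the remainder equals p(1):
  -3*(1)^4 = -3
  -1*(1)^3 = -1
  2*(1)^2 = 2
  -1*(1)^1 = -1
  constant: -7
Sum: -3 - 1 + 2 - 1 - 7 = -10


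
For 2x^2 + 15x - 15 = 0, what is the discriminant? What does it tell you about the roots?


D = b^2 - 4ac = (15)^2 - 4(2)(-15) = 225 + 120 = 345
Since D > 0: two distinct irrational roots


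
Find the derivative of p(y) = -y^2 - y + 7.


Apply the power rule term by term:
  d/dy(-y^2) = -2y
  d/dy(-y) = -1
  d/dy(7) = 0
p'(y) = -2y - 1


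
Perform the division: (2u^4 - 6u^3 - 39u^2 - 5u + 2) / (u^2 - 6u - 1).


(2u^4 - 6u^3 - 39u^2 - 5u + 2) / (u^2 - 6u - 1)
Step 1: 2u^2 * (u^2 - 6u - 1) = 2u^4 - 12u^3 - 2u^2; subtract.
Step 2: 6u * (u^2 - 6u - 1) = 6u^3 - 36u^2 - 6u; subtract.
Step 3: -1 * (u^2 - 6u - 1) = -u^2 + 6u + 1; subtract.
Quotient: 2u^2 + 6u - 1, Remainder: -5u + 1


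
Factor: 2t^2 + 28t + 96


Roots satisfy r1 + r2 = -b/a = -14 and r1*r2 = c/a = 48.
So r1 = -8, r2 = -6.
2t^2 + 28t + 96 = 2(t - r1)(t - r2) = 2(t + 8)(t + 6)


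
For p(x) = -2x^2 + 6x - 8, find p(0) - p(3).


p(0) = -8
p(3) = -8
p(0) - p(3) = -8 + 8 = 0


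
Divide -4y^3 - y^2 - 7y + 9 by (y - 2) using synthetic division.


Synthetic division with c = 2. Coefficients: -4, -1, -7, 9
Bring down -4.
  -4 * 2 = -8; -8 - 1 = -9
  -9 * 2 = -18; -18 - 7 = -25
  -25 * 2 = -50; -50 + 9 = -41
Quotient: -4y^2 - 9y - 25, Remainder: -41


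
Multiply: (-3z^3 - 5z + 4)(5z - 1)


Distribute each term of the first polynomial:
  (-3z^3)(5z - 1) = -15z^4 + 3z^3
  (-5z)(5z - 1) = -25z^2 + 5z
  (4)(5z - 1) = 20z - 4
Sum: -15z^4 + 3z^3 - 25z^2 + 25z - 4


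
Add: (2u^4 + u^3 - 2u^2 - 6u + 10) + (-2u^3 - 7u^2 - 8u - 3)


Align terms by degree and add:
  2u^4 + u^3 - 2u^2 - 6u + 10
  -2u^3 - 7u^2 - 8u - 3
= 2u^4 - u^3 - 9u^2 - 14u + 7


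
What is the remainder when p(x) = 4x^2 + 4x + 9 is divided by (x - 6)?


By the Remainder Theorem, the remainder equals p(6):
  4*(6)^2 = 144
  4*(6)^1 = 24
  constant: 9
Sum: 144 + 24 + 9 = 177


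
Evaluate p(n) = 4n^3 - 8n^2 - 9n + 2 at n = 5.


Using direct substitution:
  4 * (5)^3 = 500
  -8 * (5)^2 = -200
  -9 * (5)^1 = -45
  constant: 2
Sum = 500 - 200 - 45 + 2 = 257


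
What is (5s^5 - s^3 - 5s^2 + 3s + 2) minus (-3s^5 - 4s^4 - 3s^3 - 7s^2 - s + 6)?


Distribute the minus sign:
  (5s^5 - s^3 - 5s^2 + 3s + 2)
- (-3s^5 - 4s^4 - 3s^3 - 7s^2 - s + 6)
Negate second polynomial: 3s^5 + 4s^4 + 3s^3 + 7s^2 + s - 6
Add: 8s^5 + 4s^4 + 2s^3 + 2s^2 + 4s - 4


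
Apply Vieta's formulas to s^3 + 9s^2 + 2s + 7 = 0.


Monic cubic s^3+bs^2+cs+d=0: sum=-b, pairwise sum=c, product=-d.
b=9, c=2, d=7
r1+r2+r3 = -9
r1r2+r1r3+r2r3 = 2
r1r2r3 = -7


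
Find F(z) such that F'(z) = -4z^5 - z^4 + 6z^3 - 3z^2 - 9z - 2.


Reverse power rule on each term:
  ∫ -4z^5 dz = -(2/3)z^6
  ∫ -z^4 dz = -(1/5)z^5
  ∫ 6z^3 dz = (3/2)z^4
  ∫ -3z^2 dz = -z^3
  ∫ -9z dz = -(9/2)z^2
  ∫ -2 dz = -2z
F(z) = -(2/3)z^6 - (1/5)z^5 + (3/2)z^4 - z^3 - (9/2)z^2 - 2z + C


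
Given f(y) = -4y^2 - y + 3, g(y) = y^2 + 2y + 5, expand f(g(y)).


Substitute g(y) into f:
f(g(y)) = -4*(y^2 + 2y + 5)^2 + (-1)*(y^2 + 2y + 5) + 3
(y^2 + 2y + 5)^2 = y^4 + 4y^3 + 14y^2 + 20y + 25
Expand and combine: -4y^4 - 16y^3 - 57y^2 - 82y - 102


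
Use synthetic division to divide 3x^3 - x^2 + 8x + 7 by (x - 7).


Synthetic division with c = 7. Coefficients: 3, -1, 8, 7
Bring down 3.
  3 * 7 = 21; 21 - 1 = 20
  20 * 7 = 140; 140 + 8 = 148
  148 * 7 = 1036; 1036 + 7 = 1043
Quotient: 3x^2 + 20x + 148, Remainder: 1043


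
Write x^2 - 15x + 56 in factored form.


Roots satisfy r1 + r2 = -b/a = 15 and r1*r2 = c/a = 56.
So r1 = 7, r2 = 8.
x^2 - 15x + 56 = (x - r1)(x - r2) = (x - 7)(x - 8)


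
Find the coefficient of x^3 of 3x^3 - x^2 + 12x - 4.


Read off the coefficient of x^3: 3


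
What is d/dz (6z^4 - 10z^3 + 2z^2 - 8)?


Apply the power rule term by term:
  d/dz(6z^4) = 24z^3
  d/dz(-10z^3) = -30z^2
  d/dz(2z^2) = 4z
  d/dz(-8) = 0
p'(z) = 24z^3 - 30z^2 + 4z


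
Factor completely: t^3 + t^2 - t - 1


Try integer roots (divisors of -1). t=1: p(1)=0.
Divide out (t - 1): quotient is t^2 + 2t + 1.
Factor the quadratic: (t + 1)(t + 1)
Result: (t - 1)(t + 1)(t + 1)


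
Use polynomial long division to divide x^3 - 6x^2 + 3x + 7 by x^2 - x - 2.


(x^3 - 6x^2 + 3x + 7) / (x^2 - x - 2)
Step 1: x * (x^2 - x - 2) = x^3 - x^2 - 2x; subtract.
Step 2: -5 * (x^2 - x - 2) = -5x^2 + 5x + 10; subtract.
Quotient: x - 5, Remainder: -3


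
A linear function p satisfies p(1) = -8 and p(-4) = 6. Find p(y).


p(y) = my + b. Using p(1)=-8, p(-4)=6:
m = (-8 - 6)/(1 + 4) = -14/5 = -14/5
b = -8 - m*(1) = -8 + 14/5 = -26/5
p(y) = -(14/5)y - (26/5)


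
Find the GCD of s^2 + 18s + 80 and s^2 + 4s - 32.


Factor each:
  s^2 + 18s + 80 = (s + 8)(s + 10)
  s^2 + 4s - 32 = (s + 8)(s - 4)
Common monic factor: s + 8


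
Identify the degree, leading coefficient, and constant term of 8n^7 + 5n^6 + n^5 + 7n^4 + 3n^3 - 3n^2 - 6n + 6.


Highest power of n is 7, with coefficient 8. Constant term is 6.
Degree = 7, leading coefficient = 8, constant term = 6


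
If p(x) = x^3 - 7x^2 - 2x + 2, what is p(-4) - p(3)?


p(-4) = -166
p(3) = -40
p(-4) - p(3) = -166 + 40 = -126


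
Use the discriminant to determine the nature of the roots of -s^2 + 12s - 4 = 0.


D = b^2 - 4ac = (12)^2 - 4(-1)(-4) = 144 - 16 = 128
Since D > 0: two distinct irrational roots


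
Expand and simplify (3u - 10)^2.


Expand (3u - 10)^2 by repeated multiplication:
= 9u^2 - 60u + 100


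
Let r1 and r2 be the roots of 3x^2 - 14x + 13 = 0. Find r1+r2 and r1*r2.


For ax^2+bx+c=0: sum = -b/a, product = c/a.
a=3, b=-14, c=13
Sum = -(-14)/3 = 14/3
Product = (13)/3 = 13/3


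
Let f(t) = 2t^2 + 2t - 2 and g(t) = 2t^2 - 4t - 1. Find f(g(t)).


Substitute g(t) into f:
f(g(t)) = 2*(2t^2 - 4t - 1)^2 + 2*(2t^2 - 4t - 1) + (-2)
(2t^2 - 4t - 1)^2 = 4t^4 - 16t^3 + 12t^2 + 8t + 1
Expand and combine: 8t^4 - 32t^3 + 28t^2 + 8t - 2


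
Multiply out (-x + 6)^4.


Expand (-x + 6)^4 by repeated multiplication:
  (-x + 6)^2 = x^2 - 12x + 36
  (-x + 6)^3 = -x^3 + 18x^2 - 108x + 216
= x^4 - 24x^3 + 216x^2 - 864x + 1296


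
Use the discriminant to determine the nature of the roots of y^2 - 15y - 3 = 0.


D = b^2 - 4ac = (-15)^2 - 4(1)(-3) = 225 + 12 = 237
Since D > 0: two distinct irrational roots


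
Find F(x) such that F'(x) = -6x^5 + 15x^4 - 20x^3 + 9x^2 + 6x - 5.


Reverse power rule on each term:
  ∫ -6x^5 dx = -x^6
  ∫ 15x^4 dx = 3x^5
  ∫ -20x^3 dx = -5x^4
  ∫ 9x^2 dx = 3x^3
  ∫ 6x dx = 3x^2
  ∫ -5 dx = -5x
F(x) = -x^6 + 3x^5 - 5x^4 + 3x^3 + 3x^2 - 5x + C


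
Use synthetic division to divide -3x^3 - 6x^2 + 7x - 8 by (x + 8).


Synthetic division with c = -8. Coefficients: -3, -6, 7, -8
Bring down -3.
  -3 * -8 = 24; 24 - 6 = 18
  18 * -8 = -144; -144 + 7 = -137
  -137 * -8 = 1096; 1096 - 8 = 1088
Quotient: -3x^2 + 18x - 137, Remainder: 1088


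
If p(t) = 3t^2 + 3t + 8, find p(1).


Using direct substitution:
  3 * (1)^2 = 3
  3 * (1)^1 = 3
  constant: 8
Sum = 3 + 3 + 8 = 14


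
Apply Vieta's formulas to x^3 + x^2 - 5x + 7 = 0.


Monic cubic x^3+bx^2+cx+d=0: sum=-b, pairwise sum=c, product=-d.
b=1, c=-5, d=7
r1+r2+r3 = -1
r1r2+r1r3+r2r3 = -5
r1r2r3 = -7


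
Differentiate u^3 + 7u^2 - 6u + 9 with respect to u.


Apply the power rule term by term:
  d/du(u^3) = 3u^2
  d/du(7u^2) = 14u
  d/du(-6u) = -6
  d/du(9) = 0
p'(u) = 3u^2 + 14u - 6


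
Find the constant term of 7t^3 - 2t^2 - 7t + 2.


Read off the constant term: 2


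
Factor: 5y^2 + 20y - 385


Roots satisfy r1 + r2 = -b/a = -4 and r1*r2 = c/a = -77.
So r1 = 7, r2 = -11.
5y^2 + 20y - 385 = 5(y - r1)(y - r2) = 5(y - 7)(y + 11)


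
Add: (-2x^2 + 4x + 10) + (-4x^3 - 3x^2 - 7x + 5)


Align terms by degree and add:
  -2x^2 + 4x + 10
  -4x^3 - 3x^2 - 7x + 5
= -4x^3 - 5x^2 - 3x + 15


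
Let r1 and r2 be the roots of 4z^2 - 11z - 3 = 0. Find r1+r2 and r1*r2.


For az^2+bz+c=0: sum = -b/a, product = c/a.
a=4, b=-11, c=-3
Sum = -(-11)/4 = 11/4
Product = (-3)/4 = -3/4


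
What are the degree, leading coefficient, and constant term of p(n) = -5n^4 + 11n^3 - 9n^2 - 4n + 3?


Highest power of n is 4, with coefficient -5. Constant term is 3.
Degree = 4, leading coefficient = -5, constant term = 3


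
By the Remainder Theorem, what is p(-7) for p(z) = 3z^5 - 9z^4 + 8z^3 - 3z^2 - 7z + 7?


By the Remainder Theorem, the remainder equals p(-7):
  3*(-7)^5 = -50421
  -9*(-7)^4 = -21609
  8*(-7)^3 = -2744
  -3*(-7)^2 = -147
  -7*(-7)^1 = 49
  constant: 7
Sum: -50421 - 21609 - 2744 - 147 + 49 + 7 = -74865


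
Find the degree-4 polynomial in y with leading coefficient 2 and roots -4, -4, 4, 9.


p(y) = 2(y + 4)(y + 4)(y - 4)(y - 9)
Expand: 2y^4 - 10y^3 - 104y^2 + 160y + 1152


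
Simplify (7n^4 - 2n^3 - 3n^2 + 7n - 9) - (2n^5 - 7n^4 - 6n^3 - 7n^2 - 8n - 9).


Distribute the minus sign:
  (7n^4 - 2n^3 - 3n^2 + 7n - 9)
- (2n^5 - 7n^4 - 6n^3 - 7n^2 - 8n - 9)
Negate second polynomial: -2n^5 + 7n^4 + 6n^3 + 7n^2 + 8n + 9
Add: -2n^5 + 14n^4 + 4n^3 + 4n^2 + 15n


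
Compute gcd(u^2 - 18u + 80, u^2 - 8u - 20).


Factor each:
  u^2 - 18u + 80 = (u - 10)(u - 8)
  u^2 - 8u - 20 = (u - 10)(u + 2)
Common monic factor: u - 10


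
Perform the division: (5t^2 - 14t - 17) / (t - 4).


(5t^2 - 14t - 17) / (t - 4)
Step 1: 5t * (t - 4) = 5t^2 - 20t; subtract.
Step 2: 6 * (t - 4) = 6t - 24; subtract.
Quotient: 5t + 6, Remainder: 7


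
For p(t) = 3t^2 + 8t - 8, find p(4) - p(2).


p(4) = 72
p(2) = 20
p(4) - p(2) = 72 - 20 = 52


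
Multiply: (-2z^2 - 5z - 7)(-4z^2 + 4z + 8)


Distribute each term of the first polynomial:
  (-2z^2)(-4z^2 + 4z + 8) = 8z^4 - 8z^3 - 16z^2
  (-5z)(-4z^2 + 4z + 8) = 20z^3 - 20z^2 - 40z
  (-7)(-4z^2 + 4z + 8) = 28z^2 - 28z - 56
Sum: 8z^4 + 12z^3 - 8z^2 - 68z - 56


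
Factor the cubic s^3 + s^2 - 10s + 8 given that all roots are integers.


Try integer roots (divisors of 8). s=1: p(1)=0.
Divide out (s - 1): quotient is s^2 + 2s - 8.
Factor the quadratic: (s + 4)(s - 2)
Result: (s - 1)(s + 4)(s - 2)


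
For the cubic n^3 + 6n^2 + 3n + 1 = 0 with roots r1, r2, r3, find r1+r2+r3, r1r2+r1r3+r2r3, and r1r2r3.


Monic cubic n^3+bn^2+cn+d=0: sum=-b, pairwise sum=c, product=-d.
b=6, c=3, d=1
r1+r2+r3 = -6
r1r2+r1r3+r2r3 = 3
r1r2r3 = -1


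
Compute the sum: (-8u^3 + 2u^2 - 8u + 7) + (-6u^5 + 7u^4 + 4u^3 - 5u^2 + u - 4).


Align terms by degree and add:
  -8u^3 + 2u^2 - 8u + 7
  -6u^5 + 7u^4 + 4u^3 - 5u^2 + u - 4
= -6u^5 + 7u^4 - 4u^3 - 3u^2 - 7u + 3


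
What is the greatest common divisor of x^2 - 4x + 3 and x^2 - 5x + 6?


Factor each:
  x^2 - 4x + 3 = (x - 3)(x - 1)
  x^2 - 5x + 6 = (x - 3)(x - 2)
Common monic factor: x - 3


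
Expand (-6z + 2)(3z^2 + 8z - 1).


Distribute each term of the first polynomial:
  (-6z)(3z^2 + 8z - 1) = -18z^3 - 48z^2 + 6z
  (2)(3z^2 + 8z - 1) = 6z^2 + 16z - 2
Sum: -18z^3 - 42z^2 + 22z - 2


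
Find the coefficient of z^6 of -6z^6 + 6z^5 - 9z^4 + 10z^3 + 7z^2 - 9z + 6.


Read off the coefficient of z^6: -6


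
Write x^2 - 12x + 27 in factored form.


Roots satisfy r1 + r2 = -b/a = 12 and r1*r2 = c/a = 27.
So r1 = 9, r2 = 3.
x^2 - 12x + 27 = (x - r1)(x - r2) = (x - 9)(x - 3)


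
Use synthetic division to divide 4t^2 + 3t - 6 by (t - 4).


Synthetic division with c = 4. Coefficients: 4, 3, -6
Bring down 4.
  4 * 4 = 16; 16 + 3 = 19
  19 * 4 = 76; 76 - 6 = 70
Quotient: 4t + 19, Remainder: 70


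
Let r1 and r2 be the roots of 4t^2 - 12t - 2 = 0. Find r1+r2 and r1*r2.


For at^2+bt+c=0: sum = -b/a, product = c/a.
a=4, b=-12, c=-2
Sum = -(-12)/4 = 3
Product = (-2)/4 = -1/2


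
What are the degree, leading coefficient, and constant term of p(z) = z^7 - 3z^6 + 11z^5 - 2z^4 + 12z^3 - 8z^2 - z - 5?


Highest power of z is 7, with coefficient 1. Constant term is -5.
Degree = 7, leading coefficient = 1, constant term = -5


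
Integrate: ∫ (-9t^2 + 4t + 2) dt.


Reverse power rule on each term:
  ∫ -9t^2 dt = -3t^3
  ∫ 4t dt = 2t^2
  ∫ 2 dt = 2t
F(t) = -3t^3 + 2t^2 + 2t + C


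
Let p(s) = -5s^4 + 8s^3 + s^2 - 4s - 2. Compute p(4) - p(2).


p(4) = -770
p(2) = -22
p(4) - p(2) = -770 + 22 = -748


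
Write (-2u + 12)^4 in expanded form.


Expand (-2u + 12)^4 by repeated multiplication:
  (-2u + 12)^2 = 4u^2 - 48u + 144
  (-2u + 12)^3 = -8u^3 + 144u^2 - 864u + 1728
= 16u^4 - 384u^3 + 3456u^2 - 13824u + 20736


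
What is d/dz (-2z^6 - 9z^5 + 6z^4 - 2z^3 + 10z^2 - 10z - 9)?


Apply the power rule term by term:
  d/dz(-2z^6) = -12z^5
  d/dz(-9z^5) = -45z^4
  d/dz(6z^4) = 24z^3
  d/dz(-2z^3) = -6z^2
  d/dz(10z^2) = 20z
  d/dz(-10z) = -10
  d/dz(-9) = 0
p'(z) = -12z^5 - 45z^4 + 24z^3 - 6z^2 + 20z - 10


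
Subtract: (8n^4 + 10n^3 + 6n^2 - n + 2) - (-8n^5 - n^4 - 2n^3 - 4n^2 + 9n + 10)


Distribute the minus sign:
  (8n^4 + 10n^3 + 6n^2 - n + 2)
- (-8n^5 - n^4 - 2n^3 - 4n^2 + 9n + 10)
Negate second polynomial: 8n^5 + n^4 + 2n^3 + 4n^2 - 9n - 10
Add: 8n^5 + 9n^4 + 12n^3 + 10n^2 - 10n - 8


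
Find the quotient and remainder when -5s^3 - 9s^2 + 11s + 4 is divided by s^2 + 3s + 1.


(-5s^3 - 9s^2 + 11s + 4) / (s^2 + 3s + 1)
Step 1: -5s * (s^2 + 3s + 1) = -5s^3 - 15s^2 - 5s; subtract.
Step 2: 6 * (s^2 + 3s + 1) = 6s^2 + 18s + 6; subtract.
Quotient: -5s + 6, Remainder: -2s - 2


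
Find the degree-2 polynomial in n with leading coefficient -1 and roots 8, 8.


p(n) = -(n - 8)(n - 8)
Expand: -n^2 + 16n - 64


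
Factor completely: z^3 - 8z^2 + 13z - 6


Try integer roots (divisors of -6). z=1: p(1)=0.
Divide out (z - 1): quotient is z^2 - 7z + 6.
Factor the quadratic: (z - 6)(z - 1)
Result: (z - 1)(z - 6)(z - 1)


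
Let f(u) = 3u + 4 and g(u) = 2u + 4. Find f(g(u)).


Substitute g(u) into f:
f(g(u)) = 3*(2u + 4) + 4
Expand and combine: 6u + 16


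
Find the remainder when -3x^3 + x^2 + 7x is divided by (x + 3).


By the Remainder Theorem, the remainder equals p(-3):
  -3*(-3)^3 = 81
  1*(-3)^2 = 9
  7*(-3)^1 = -21
  constant: 0
Sum: 81 + 9 - 21 + 0 = 69


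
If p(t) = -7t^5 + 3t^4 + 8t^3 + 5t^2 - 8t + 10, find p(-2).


Using direct substitution:
  -7 * (-2)^5 = 224
  3 * (-2)^4 = 48
  8 * (-2)^3 = -64
  5 * (-2)^2 = 20
  -8 * (-2)^1 = 16
  constant: 10
Sum = 224 + 48 - 64 + 20 + 16 + 10 = 254


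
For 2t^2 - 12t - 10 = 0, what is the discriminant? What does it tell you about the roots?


D = b^2 - 4ac = (-12)^2 - 4(2)(-10) = 144 + 80 = 224
Since D > 0: two distinct irrational roots


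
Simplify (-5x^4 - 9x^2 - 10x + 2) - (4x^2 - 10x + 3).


Distribute the minus sign:
  (-5x^4 - 9x^2 - 10x + 2)
- (4x^2 - 10x + 3)
Negate second polynomial: -4x^2 + 10x - 3
Add: -5x^4 - 13x^2 - 1


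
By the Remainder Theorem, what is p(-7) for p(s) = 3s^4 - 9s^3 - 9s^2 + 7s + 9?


By the Remainder Theorem, the remainder equals p(-7):
  3*(-7)^4 = 7203
  -9*(-7)^3 = 3087
  -9*(-7)^2 = -441
  7*(-7)^1 = -49
  constant: 9
Sum: 7203 + 3087 - 441 - 49 + 9 = 9809


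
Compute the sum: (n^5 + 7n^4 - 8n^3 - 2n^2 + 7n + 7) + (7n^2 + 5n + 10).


Align terms by degree and add:
  n^5 + 7n^4 - 8n^3 - 2n^2 + 7n + 7
+ 7n^2 + 5n + 10
= n^5 + 7n^4 - 8n^3 + 5n^2 + 12n + 17


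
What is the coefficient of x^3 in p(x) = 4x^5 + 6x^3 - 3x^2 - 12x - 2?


Read off the coefficient of x^3: 6


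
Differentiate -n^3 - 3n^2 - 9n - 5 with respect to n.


Apply the power rule term by term:
  d/dn(-n^3) = -3n^2
  d/dn(-3n^2) = -6n
  d/dn(-9n) = -9
  d/dn(-5) = 0
p'(n) = -3n^2 - 6n - 9


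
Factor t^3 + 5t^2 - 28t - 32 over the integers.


Try integer roots (divisors of -32). t=-8: p(-8)=0.
Divide out (t + 8): quotient is t^2 - 3t - 4.
Factor the quadratic: (t - 4)(t + 1)
Result: (t + 8)(t - 4)(t + 1)


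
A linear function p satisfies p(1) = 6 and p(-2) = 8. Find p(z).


p(z) = mz + b. Using p(1)=6, p(-2)=8:
m = (6 - 8)/(1 + 2) = -2/3 = -2/3
b = 6 - m*(1) = 6 + 2/3 = 20/3
p(z) = -(2/3)z + (20/3)


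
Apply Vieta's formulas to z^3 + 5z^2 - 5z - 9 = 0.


Monic cubic z^3+bz^2+cz+d=0: sum=-b, pairwise sum=c, product=-d.
b=5, c=-5, d=-9
r1+r2+r3 = -5
r1r2+r1r3+r2r3 = -5
r1r2r3 = 9


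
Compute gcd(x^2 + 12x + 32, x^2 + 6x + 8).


Factor each:
  x^2 + 12x + 32 = (x + 4)(x + 8)
  x^2 + 6x + 8 = (x + 4)(x + 2)
Common monic factor: x + 4


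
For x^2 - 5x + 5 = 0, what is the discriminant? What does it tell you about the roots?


D = b^2 - 4ac = (-5)^2 - 4(1)(5) = 25 - 20 = 5
Since D > 0: two distinct irrational roots


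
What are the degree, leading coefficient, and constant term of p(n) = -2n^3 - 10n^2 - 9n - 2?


Highest power of n is 3, with coefficient -2. Constant term is -2.
Degree = 3, leading coefficient = -2, constant term = -2


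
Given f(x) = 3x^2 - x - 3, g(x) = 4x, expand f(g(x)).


Substitute g(x) into f:
f(g(x)) = 3*(4x)^2 + (-1)*(4x) + (-3)
(4x)^2 = 16x^2
Expand and combine: 48x^2 - 4x - 3


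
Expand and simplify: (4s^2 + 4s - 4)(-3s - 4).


Distribute each term of the first polynomial:
  (4s^2)(-3s - 4) = -12s^3 - 16s^2
  (4s)(-3s - 4) = -12s^2 - 16s
  (-4)(-3s - 4) = 12s + 16
Sum: -12s^3 - 28s^2 - 4s + 16


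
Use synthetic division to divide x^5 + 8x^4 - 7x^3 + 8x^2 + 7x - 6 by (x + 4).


Synthetic division with c = -4. Coefficients: 1, 8, -7, 8, 7, -6
Bring down 1.
  1 * -4 = -4; -4 + 8 = 4
  4 * -4 = -16; -16 - 7 = -23
  -23 * -4 = 92; 92 + 8 = 100
  100 * -4 = -400; -400 + 7 = -393
  -393 * -4 = 1572; 1572 - 6 = 1566
Quotient: x^4 + 4x^3 - 23x^2 + 100x - 393, Remainder: 1566


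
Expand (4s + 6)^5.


Expand (4s + 6)^5 by repeated multiplication:
  (4s + 6)^2 = 16s^2 + 48s + 36
  (4s + 6)^3 = 64s^3 + 288s^2 + 432s + 216
  (4s + 6)^4 = 256s^4 + 1536s^3 + 3456s^2 + 3456s + 1296
= 1024s^5 + 7680s^4 + 23040s^3 + 34560s^2 + 25920s + 7776


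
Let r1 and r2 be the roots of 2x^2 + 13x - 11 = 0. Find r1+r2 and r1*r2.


For ax^2+bx+c=0: sum = -b/a, product = c/a.
a=2, b=13, c=-11
Sum = -(13)/2 = -13/2
Product = (-11)/2 = -11/2


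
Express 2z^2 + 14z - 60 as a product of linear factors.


Roots satisfy r1 + r2 = -b/a = -7 and r1*r2 = c/a = -30.
So r1 = -10, r2 = 3.
2z^2 + 14z - 60 = 2(z - r1)(z - r2) = 2(z + 10)(z - 3)


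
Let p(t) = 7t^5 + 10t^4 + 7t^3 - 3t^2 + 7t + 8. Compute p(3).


Using direct substitution:
  7 * (3)^5 = 1701
  10 * (3)^4 = 810
  7 * (3)^3 = 189
  -3 * (3)^2 = -27
  7 * (3)^1 = 21
  constant: 8
Sum = 1701 + 810 + 189 - 27 + 21 + 8 = 2702


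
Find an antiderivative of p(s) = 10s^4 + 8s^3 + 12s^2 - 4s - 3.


Reverse power rule on each term:
  ∫ 10s^4 ds = 2s^5
  ∫ 8s^3 ds = 2s^4
  ∫ 12s^2 ds = 4s^3
  ∫ -4s ds = -2s^2
  ∫ -3 ds = -3s
F(s) = 2s^5 + 2s^4 + 4s^3 - 2s^2 - 3s + C


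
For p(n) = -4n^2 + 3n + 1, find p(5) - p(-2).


p(5) = -84
p(-2) = -21
p(5) - p(-2) = -84 + 21 = -63


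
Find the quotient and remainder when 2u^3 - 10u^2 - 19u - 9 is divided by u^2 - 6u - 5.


(2u^3 - 10u^2 - 19u - 9) / (u^2 - 6u - 5)
Step 1: 2u * (u^2 - 6u - 5) = 2u^3 - 12u^2 - 10u; subtract.
Step 2: 2 * (u^2 - 6u - 5) = 2u^2 - 12u - 10; subtract.
Quotient: 2u + 2, Remainder: 3u + 1


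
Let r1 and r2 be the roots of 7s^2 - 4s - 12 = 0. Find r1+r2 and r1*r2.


For as^2+bs+c=0: sum = -b/a, product = c/a.
a=7, b=-4, c=-12
Sum = -(-4)/7 = 4/7
Product = (-12)/7 = -12/7


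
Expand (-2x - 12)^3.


Expand (-2x - 12)^3 by repeated multiplication:
  (-2x - 12)^2 = 4x^2 + 48x + 144
= -8x^3 - 144x^2 - 864x - 1728


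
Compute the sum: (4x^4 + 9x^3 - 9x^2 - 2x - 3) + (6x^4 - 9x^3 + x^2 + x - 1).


Align terms by degree and add:
  4x^4 + 9x^3 - 9x^2 - 2x - 3
+ 6x^4 - 9x^3 + x^2 + x - 1
= 10x^4 - 8x^2 - x - 4


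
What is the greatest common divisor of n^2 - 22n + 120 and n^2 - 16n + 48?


Factor each:
  n^2 - 22n + 120 = (n - 12)(n - 10)
  n^2 - 16n + 48 = (n - 12)(n - 4)
Common monic factor: n - 12


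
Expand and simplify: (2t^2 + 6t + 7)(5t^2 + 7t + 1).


Distribute each term of the first polynomial:
  (2t^2)(5t^2 + 7t + 1) = 10t^4 + 14t^3 + 2t^2
  (6t)(5t^2 + 7t + 1) = 30t^3 + 42t^2 + 6t
  (7)(5t^2 + 7t + 1) = 35t^2 + 49t + 7
Sum: 10t^4 + 44t^3 + 79t^2 + 55t + 7


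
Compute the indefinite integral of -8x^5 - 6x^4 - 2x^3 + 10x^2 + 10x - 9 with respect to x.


Reverse power rule on each term:
  ∫ -8x^5 dx = -(4/3)x^6
  ∫ -6x^4 dx = -(6/5)x^5
  ∫ -2x^3 dx = -(1/2)x^4
  ∫ 10x^2 dx = (10/3)x^3
  ∫ 10x dx = 5x^2
  ∫ -9 dx = -9x
F(x) = -(4/3)x^6 - (6/5)x^5 - (1/2)x^4 + (10/3)x^3 + 5x^2 - 9x + C


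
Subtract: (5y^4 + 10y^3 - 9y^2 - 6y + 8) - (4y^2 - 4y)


Distribute the minus sign:
  (5y^4 + 10y^3 - 9y^2 - 6y + 8)
- (4y^2 - 4y)
Negate second polynomial: -4y^2 + 4y
Add: 5y^4 + 10y^3 - 13y^2 - 2y + 8


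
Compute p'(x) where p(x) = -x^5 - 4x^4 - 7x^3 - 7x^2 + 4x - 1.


Apply the power rule term by term:
  d/dx(-x^5) = -5x^4
  d/dx(-4x^4) = -16x^3
  d/dx(-7x^3) = -21x^2
  d/dx(-7x^2) = -14x
  d/dx(4x) = 4
  d/dx(-1) = 0
p'(x) = -5x^4 - 16x^3 - 21x^2 - 14x + 4


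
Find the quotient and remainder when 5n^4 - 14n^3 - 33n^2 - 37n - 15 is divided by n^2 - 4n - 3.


(5n^4 - 14n^3 - 33n^2 - 37n - 15) / (n^2 - 4n - 3)
Step 1: 5n^2 * (n^2 - 4n - 3) = 5n^4 - 20n^3 - 15n^2; subtract.
Step 2: 6n * (n^2 - 4n - 3) = 6n^3 - 24n^2 - 18n; subtract.
Step 3: 6 * (n^2 - 4n - 3) = 6n^2 - 24n - 18; subtract.
Quotient: 5n^2 + 6n + 6, Remainder: 5n + 3


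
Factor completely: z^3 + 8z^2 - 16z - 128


Try integer roots (divisors of -128). z=4: p(4)=0.
Divide out (z - 4): quotient is z^2 + 12z + 32.
Factor the quadratic: (z + 8)(z + 4)
Result: (z - 4)(z + 8)(z + 4)


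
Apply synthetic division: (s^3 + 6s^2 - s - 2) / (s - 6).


Synthetic division with c = 6. Coefficients: 1, 6, -1, -2
Bring down 1.
  1 * 6 = 6; 6 + 6 = 12
  12 * 6 = 72; 72 - 1 = 71
  71 * 6 = 426; 426 - 2 = 424
Quotient: s^2 + 12s + 71, Remainder: 424


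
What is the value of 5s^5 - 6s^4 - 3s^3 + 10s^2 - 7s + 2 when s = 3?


Using direct substitution:
  5 * (3)^5 = 1215
  -6 * (3)^4 = -486
  -3 * (3)^3 = -81
  10 * (3)^2 = 90
  -7 * (3)^1 = -21
  constant: 2
Sum = 1215 - 486 - 81 + 90 - 21 + 2 = 719


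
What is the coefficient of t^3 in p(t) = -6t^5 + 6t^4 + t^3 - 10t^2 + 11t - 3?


Read off the coefficient of t^3: 1


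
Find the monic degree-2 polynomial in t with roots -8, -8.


p(t) = (t + 8)(t + 8)
Expand: t^2 + 16t + 64


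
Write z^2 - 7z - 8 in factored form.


Roots satisfy r1 + r2 = -b/a = 7 and r1*r2 = c/a = -8.
So r1 = 8, r2 = -1.
z^2 - 7z - 8 = (z - r1)(z - r2) = (z - 8)(z + 1)


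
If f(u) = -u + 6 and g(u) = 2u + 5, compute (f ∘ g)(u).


Substitute g(u) into f:
f(g(u)) = -1*(2u + 5) + 6
Expand and combine: -2u + 1


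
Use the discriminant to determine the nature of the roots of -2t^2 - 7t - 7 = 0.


D = b^2 - 4ac = (-7)^2 - 4(-2)(-7) = 49 - 56 = -7
Since D < 0: two complex conjugate roots (no real roots)


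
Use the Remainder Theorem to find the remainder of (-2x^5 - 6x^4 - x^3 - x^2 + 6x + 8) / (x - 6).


By the Remainder Theorem, the remainder equals p(6):
  -2*(6)^5 = -15552
  -6*(6)^4 = -7776
  -1*(6)^3 = -216
  -1*(6)^2 = -36
  6*(6)^1 = 36
  constant: 8
Sum: -15552 - 7776 - 216 - 36 + 36 + 8 = -23536


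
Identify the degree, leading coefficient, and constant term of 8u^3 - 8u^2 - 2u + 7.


Highest power of u is 3, with coefficient 8. Constant term is 7.
Degree = 3, leading coefficient = 8, constant term = 7


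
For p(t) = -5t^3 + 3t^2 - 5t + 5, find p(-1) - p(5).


p(-1) = 18
p(5) = -570
p(-1) - p(5) = 18 + 570 = 588


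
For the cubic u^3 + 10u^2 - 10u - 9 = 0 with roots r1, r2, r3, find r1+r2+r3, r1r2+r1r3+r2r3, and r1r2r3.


Monic cubic u^3+bu^2+cu+d=0: sum=-b, pairwise sum=c, product=-d.
b=10, c=-10, d=-9
r1+r2+r3 = -10
r1r2+r1r3+r2r3 = -10
r1r2r3 = 9


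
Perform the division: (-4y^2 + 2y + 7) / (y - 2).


(-4y^2 + 2y + 7) / (y - 2)
Step 1: -4y * (y - 2) = -4y^2 + 8y; subtract.
Step 2: -6 * (y - 2) = -6y + 12; subtract.
Quotient: -4y - 6, Remainder: -5


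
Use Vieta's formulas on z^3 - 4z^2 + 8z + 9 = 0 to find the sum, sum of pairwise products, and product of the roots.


Monic cubic z^3+bz^2+cz+d=0: sum=-b, pairwise sum=c, product=-d.
b=-4, c=8, d=9
r1+r2+r3 = 4
r1r2+r1r3+r2r3 = 8
r1r2r3 = -9


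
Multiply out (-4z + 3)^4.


Expand (-4z + 3)^4 by repeated multiplication:
  (-4z + 3)^2 = 16z^2 - 24z + 9
  (-4z + 3)^3 = -64z^3 + 144z^2 - 108z + 27
= 256z^4 - 768z^3 + 864z^2 - 432z + 81


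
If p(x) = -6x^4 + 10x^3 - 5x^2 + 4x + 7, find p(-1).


Using direct substitution:
  -6 * (-1)^4 = -6
  10 * (-1)^3 = -10
  -5 * (-1)^2 = -5
  4 * (-1)^1 = -4
  constant: 7
Sum = -6 - 10 - 5 - 4 + 7 = -18


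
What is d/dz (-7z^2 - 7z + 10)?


Apply the power rule term by term:
  d/dz(-7z^2) = -14z
  d/dz(-7z) = -7
  d/dz(10) = 0
p'(z) = -14z - 7


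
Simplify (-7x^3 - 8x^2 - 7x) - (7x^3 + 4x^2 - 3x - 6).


Distribute the minus sign:
  (-7x^3 - 8x^2 - 7x)
- (7x^3 + 4x^2 - 3x - 6)
Negate second polynomial: -7x^3 - 4x^2 + 3x + 6
Add: -14x^3 - 12x^2 - 4x + 6


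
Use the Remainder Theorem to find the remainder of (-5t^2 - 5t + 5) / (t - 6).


By the Remainder Theorem, the remainder equals p(6):
  -5*(6)^2 = -180
  -5*(6)^1 = -30
  constant: 5
Sum: -180 - 30 + 5 = -205


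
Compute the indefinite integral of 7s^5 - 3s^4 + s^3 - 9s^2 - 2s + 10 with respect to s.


Reverse power rule on each term:
  ∫ 7s^5 ds = (7/6)s^6
  ∫ -3s^4 ds = -(3/5)s^5
  ∫ s^3 ds = (1/4)s^4
  ∫ -9s^2 ds = -3s^3
  ∫ -2s ds = -s^2
  ∫ 10 ds = 10s
F(s) = (7/6)s^6 - (3/5)s^5 + (1/4)s^4 - 3s^3 - s^2 + 10s + C


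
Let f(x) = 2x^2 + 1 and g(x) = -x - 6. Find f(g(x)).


Substitute g(x) into f:
f(g(x)) = 2*(-x - 6)^2 + 1
(-x - 6)^2 = x^2 + 12x + 36
Expand and combine: 2x^2 + 24x + 73


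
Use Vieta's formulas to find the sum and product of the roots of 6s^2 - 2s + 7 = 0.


For as^2+bs+c=0: sum = -b/a, product = c/a.
a=6, b=-2, c=7
Sum = -(-2)/6 = 1/3
Product = (7)/6 = 7/6


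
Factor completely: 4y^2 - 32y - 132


Roots satisfy r1 + r2 = -b/a = 8 and r1*r2 = c/a = -33.
So r1 = 11, r2 = -3.
4y^2 - 32y - 132 = 4(y - r1)(y - r2) = 4(y - 11)(y + 3)


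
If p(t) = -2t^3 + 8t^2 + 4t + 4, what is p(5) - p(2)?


p(5) = -26
p(2) = 28
p(5) - p(2) = -26 - 28 = -54


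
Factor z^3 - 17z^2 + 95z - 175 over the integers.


Try integer roots (divisors of -175). z=5: p(5)=0.
Divide out (z - 5): quotient is z^2 - 12z + 35.
Factor the quadratic: (z - 7)(z - 5)
Result: (z - 5)(z - 7)(z - 5)


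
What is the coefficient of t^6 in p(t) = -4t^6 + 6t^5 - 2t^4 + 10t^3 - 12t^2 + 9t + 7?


Read off the coefficient of t^6: -4


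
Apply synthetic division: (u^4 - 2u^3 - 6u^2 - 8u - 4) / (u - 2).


Synthetic division with c = 2. Coefficients: 1, -2, -6, -8, -4
Bring down 1.
  1 * 2 = 2; 2 - 2 = 0
  0 * 2 = 0; 0 - 6 = -6
  -6 * 2 = -12; -12 - 8 = -20
  -20 * 2 = -40; -40 - 4 = -44
Quotient: u^3 - 6u - 20, Remainder: -44


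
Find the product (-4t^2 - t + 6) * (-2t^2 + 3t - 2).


Distribute each term of the first polynomial:
  (-4t^2)(-2t^2 + 3t - 2) = 8t^4 - 12t^3 + 8t^2
  (-t)(-2t^2 + 3t - 2) = 2t^3 - 3t^2 + 2t
  (6)(-2t^2 + 3t - 2) = -12t^2 + 18t - 12
Sum: 8t^4 - 10t^3 - 7t^2 + 20t - 12


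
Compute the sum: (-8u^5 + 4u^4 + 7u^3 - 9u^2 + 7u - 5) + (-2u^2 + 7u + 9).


Align terms by degree and add:
  -8u^5 + 4u^4 + 7u^3 - 9u^2 + 7u - 5
  -2u^2 + 7u + 9
= -8u^5 + 4u^4 + 7u^3 - 11u^2 + 14u + 4


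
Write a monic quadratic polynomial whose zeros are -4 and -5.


p(u) = (u + 4)(u + 5)
Expand: u^2 + 9u + 20


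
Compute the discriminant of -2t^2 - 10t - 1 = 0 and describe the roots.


D = b^2 - 4ac = (-10)^2 - 4(-2)(-1) = 100 - 8 = 92
Since D > 0: two distinct irrational roots


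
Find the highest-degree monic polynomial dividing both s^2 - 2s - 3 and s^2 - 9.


Factor each:
  s^2 - 2s - 3 = (s - 3)(s + 1)
  s^2 - 9 = (s - 3)(s + 3)
Common monic factor: s - 3


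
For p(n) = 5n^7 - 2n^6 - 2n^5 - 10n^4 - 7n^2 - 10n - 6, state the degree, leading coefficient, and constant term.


Highest power of n is 7, with coefficient 5. Constant term is -6.
Degree = 7, leading coefficient = 5, constant term = -6


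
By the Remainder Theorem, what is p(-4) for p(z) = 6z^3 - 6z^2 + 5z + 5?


By the Remainder Theorem, the remainder equals p(-4):
  6*(-4)^3 = -384
  -6*(-4)^2 = -96
  5*(-4)^1 = -20
  constant: 5
Sum: -384 - 96 - 20 + 5 = -495


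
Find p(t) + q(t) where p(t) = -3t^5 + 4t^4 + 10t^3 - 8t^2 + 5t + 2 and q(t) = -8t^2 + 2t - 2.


Align terms by degree and add:
  -3t^5 + 4t^4 + 10t^3 - 8t^2 + 5t + 2
  -8t^2 + 2t - 2
= -3t^5 + 4t^4 + 10t^3 - 16t^2 + 7t


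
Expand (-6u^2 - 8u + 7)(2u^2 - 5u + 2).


Distribute each term of the first polynomial:
  (-6u^2)(2u^2 - 5u + 2) = -12u^4 + 30u^3 - 12u^2
  (-8u)(2u^2 - 5u + 2) = -16u^3 + 40u^2 - 16u
  (7)(2u^2 - 5u + 2) = 14u^2 - 35u + 14
Sum: -12u^4 + 14u^3 + 42u^2 - 51u + 14


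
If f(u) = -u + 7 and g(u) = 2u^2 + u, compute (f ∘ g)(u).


Substitute g(u) into f:
f(g(u)) = -1*(2u^2 + u) + 7
Expand and combine: -2u^2 - u + 7


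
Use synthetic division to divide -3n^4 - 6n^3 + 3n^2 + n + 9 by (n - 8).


Synthetic division with c = 8. Coefficients: -3, -6, 3, 1, 9
Bring down -3.
  -3 * 8 = -24; -24 - 6 = -30
  -30 * 8 = -240; -240 + 3 = -237
  -237 * 8 = -1896; -1896 + 1 = -1895
  -1895 * 8 = -15160; -15160 + 9 = -15151
Quotient: -3n^3 - 30n^2 - 237n - 1895, Remainder: -15151


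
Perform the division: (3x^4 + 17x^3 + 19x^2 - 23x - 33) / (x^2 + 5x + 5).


(3x^4 + 17x^3 + 19x^2 - 23x - 33) / (x^2 + 5x + 5)
Step 1: 3x^2 * (x^2 + 5x + 5) = 3x^4 + 15x^3 + 15x^2; subtract.
Step 2: 2x * (x^2 + 5x + 5) = 2x^3 + 10x^2 + 10x; subtract.
Step 3: -6 * (x^2 + 5x + 5) = -6x^2 - 30x - 30; subtract.
Quotient: 3x^2 + 2x - 6, Remainder: -3x - 3


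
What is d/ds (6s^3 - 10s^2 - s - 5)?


Apply the power rule term by term:
  d/ds(6s^3) = 18s^2
  d/ds(-10s^2) = -20s
  d/ds(-s) = -1
  d/ds(-5) = 0
p'(s) = 18s^2 - 20s - 1


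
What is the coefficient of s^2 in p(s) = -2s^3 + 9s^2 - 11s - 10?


Read off the coefficient of s^2: 9


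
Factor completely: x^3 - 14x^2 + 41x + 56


Try integer roots (divisors of 56). x=8: p(8)=0.
Divide out (x - 8): quotient is x^2 - 6x - 7.
Factor the quadratic: (x - 7)(x + 1)
Result: (x - 8)(x - 7)(x + 1)


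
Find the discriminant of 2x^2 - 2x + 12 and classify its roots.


D = b^2 - 4ac = (-2)^2 - 4(2)(12) = 4 - 96 = -92
Since D < 0: two complex conjugate roots (no real roots)


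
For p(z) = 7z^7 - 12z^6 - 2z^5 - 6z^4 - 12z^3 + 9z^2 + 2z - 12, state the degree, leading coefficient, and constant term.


Highest power of z is 7, with coefficient 7. Constant term is -12.
Degree = 7, leading coefficient = 7, constant term = -12


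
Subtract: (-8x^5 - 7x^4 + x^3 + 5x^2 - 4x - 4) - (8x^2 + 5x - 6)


Distribute the minus sign:
  (-8x^5 - 7x^4 + x^3 + 5x^2 - 4x - 4)
- (8x^2 + 5x - 6)
Negate second polynomial: -8x^2 - 5x + 6
Add: -8x^5 - 7x^4 + x^3 - 3x^2 - 9x + 2
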